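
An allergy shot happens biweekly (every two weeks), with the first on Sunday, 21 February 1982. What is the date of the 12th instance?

25 July 1982

The 12th occurrence is 11 intervals after the first: 11 × 14 = 154 days after 21 February 1982.
February has 28 days — 7 days to the end of February leaves 147.
March has 31 days (116 left).
April has 30 days (86 left).
May has 31 days (55 left).
June has 30 days (25 left).
25 days into July → 25 July 1982.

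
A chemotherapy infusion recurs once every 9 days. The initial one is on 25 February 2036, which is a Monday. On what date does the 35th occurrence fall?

The 35th occurrence is 34 intervals after the first: 34 × 9 = 306 days after 25 February 2036.
February has 29 days — 4 days to the end of February leaves 302.
March has 31 days (271 left).
April has 30 days (241 left).
May has 31 days (210 left).
June has 30 days (180 left).
July has 31 days (149 left).
August has 31 days (118 left).
September has 30 days (88 left).
October has 31 days (57 left).
November has 30 days (27 left).
27 days into December → 27 December 2036.

27 December 2036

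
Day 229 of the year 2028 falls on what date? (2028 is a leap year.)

Aug 16, 2028

Jan has 31 days (229 − 31 = 198 remain).
Feb has 29 days (198 − 29 = 169 remain).
Mar has 31 days (169 − 31 = 138 remain).
Apr has 30 days (138 − 30 = 108 remain).
May has 31 days (108 − 31 = 77 remain).
Jun has 30 days (77 − 30 = 47 remain).
Jul has 31 days (47 − 31 = 16 remain).
16 into Aug → Aug 16.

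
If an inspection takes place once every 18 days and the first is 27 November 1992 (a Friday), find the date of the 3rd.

2 January 1993

The 3rd occurrence is 2 intervals after the first: 2 × 18 = 36 days after 27 November 1992.
November has 30 days — 3 days to the end of November leaves 33.
December has 31 days (2 left).
2 days into January → 2 January 1993.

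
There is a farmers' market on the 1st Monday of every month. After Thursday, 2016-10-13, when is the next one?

October 2016 starts on a Saturday, so its 1st Monday is 2016-10-03 (2 days in).
That is not after 2016-10-13, so look at November 2016.
November 2016 starts on a Tuesday, so its 1st Monday is 2016-11-07 (6 days in).

2016-11-07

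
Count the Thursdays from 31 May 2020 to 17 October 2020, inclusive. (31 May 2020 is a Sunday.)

20

31 May 2020 is a Sunday; the first Thursday on or after it is 4 June 2020 (4 days later).
From 4 June 2020 to 17 October 2020: 26 + 31 + 31 + 30 + 17 = 135 days (rest of June, July, August, September, October).
135 ÷ 7 = 19 full weeks with remainder 2, so 19 more Thursdays after the first → 20.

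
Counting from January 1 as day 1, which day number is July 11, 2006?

Days in months before July: 31 + 28 + 31 + 30 + 31 + 30 = 181.
Plus 11 days into July → day 192.

192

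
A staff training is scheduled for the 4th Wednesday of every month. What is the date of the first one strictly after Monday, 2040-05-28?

2040-06-27

May 2040 starts on a Tuesday; its first Wednesday is the 2nd, so the 4th Wednesday is the 23rd — 2040-05-23.
That is not after 2040-05-28, so look at June 2040.
June 2040 starts on a Friday; its first Wednesday is the 6th, so the 4th Wednesday is the 27th — 2040-06-27.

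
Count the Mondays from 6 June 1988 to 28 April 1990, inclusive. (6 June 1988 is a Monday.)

99

6 June 1988 is a Monday; the first Monday on or after it is 6 June 1988.
From 6 June 1988 to 28 April 1990: 208 + 365 + 118 = 691 days (rest of 1988, 1989, to 28 April 1990 in 1990).
691 ÷ 7 = 98 full weeks with remainder 5, so 98 more Mondays after the first → 99.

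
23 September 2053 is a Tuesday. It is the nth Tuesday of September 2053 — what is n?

Day 23 falls in week ⌈23/7⌉ of the month.
Days 1–7 hold the 1st Tuesday, 8–14 the 2nd, 15–21 the 3rd, 22–28 the 4th, 29–31 the 5th.
23 is in the range for the 4th.

4th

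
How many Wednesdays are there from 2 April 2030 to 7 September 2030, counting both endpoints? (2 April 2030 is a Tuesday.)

23

2 April 2030 is a Tuesday; the first Wednesday on or after it is 3 April 2030 (1 day later).
From 3 April 2030 to 7 September 2030: 27 + 31 + 30 + 31 + 31 + 7 = 157 days (rest of April, May, June, July, August, September).
157 ÷ 7 = 22 full weeks with remainder 3, so 22 more Wednesdays after the first → 23.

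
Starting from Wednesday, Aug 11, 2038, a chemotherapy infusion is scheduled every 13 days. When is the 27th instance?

Jul 15, 2039

The 27th occurrence is 26 intervals after the first: 26 × 13 = 338 days after Aug 11, 2038.
Aug has 31 days — 20 days to the end of Aug leaves 318.
Sep has 30 days (288 left).
Oct has 31 days (257 left).
Nov has 30 days (227 left).
Dec has 31 days (196 left).
Jan has 31 days (165 left).
Feb has 28 days (137 left).
Mar has 31 days (106 left).
Apr has 30 days (76 left).
May has 31 days (45 left).
Jun has 30 days (15 left).
15 days into Jul → Jul 15, 2039.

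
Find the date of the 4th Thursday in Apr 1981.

The first Thursday of Apr 1981 is Apr 2.
The 4th Thursday is 3 weeks later: 2 + 21 = 23.

Apr 23, 1981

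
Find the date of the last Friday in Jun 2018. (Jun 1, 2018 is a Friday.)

Jun 2018 begins on a Friday, so the first Friday is Jun 1.
Jun 2018 has 30 days. Adding weeks: 1, 8, 15, 22, 29 — the last one ≤ 30 is the 29th.

Jun 29, 2018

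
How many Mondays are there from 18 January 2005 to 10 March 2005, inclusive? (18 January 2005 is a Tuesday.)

7

18 January 2005 is a Tuesday; the first Monday on or after it is 24 January 2005 (6 days later).
From 24 January 2005 to 10 March 2005: 7 + 28 + 10 = 45 days (rest of January, February, March).
45 ÷ 7 = 6 full weeks with remainder 3, so 6 more Mondays after the first → 7.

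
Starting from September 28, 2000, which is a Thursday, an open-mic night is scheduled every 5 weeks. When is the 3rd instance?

December 7, 2000

The 3rd occurrence is 2 intervals after the first: 2 × 35 = 70 days after September 28, 2000.
September has 30 days — 2 days to the end of September leaves 68.
October has 31 days (37 left).
November has 30 days (7 left).
7 days into December → December 7, 2000.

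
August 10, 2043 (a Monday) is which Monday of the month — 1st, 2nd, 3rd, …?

Day 10 falls in week ⌈10/7⌉ of the month.
Days 1–7 hold the 1st Monday, 8–14 the 2nd, 15–21 the 3rd, 22–28 the 4th, 29–31 the 5th.
10 is in the range for the 2nd.

2nd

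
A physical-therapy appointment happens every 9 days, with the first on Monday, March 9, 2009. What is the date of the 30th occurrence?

November 25, 2009

The 30th occurrence is 29 intervals after the first: 29 × 9 = 261 days after March 9, 2009.
March has 31 days — 22 days to the end of March leaves 239.
April has 30 days (209 left).
May has 31 days (178 left).
June has 30 days (148 left).
July has 31 days (117 left).
August has 31 days (86 left).
September has 30 days (56 left).
October has 31 days (25 left).
25 days into November → November 25, 2009.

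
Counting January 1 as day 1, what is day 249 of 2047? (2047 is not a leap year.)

6 September 2047

January has 31 days (249 − 31 = 218 remain).
February has 28 days (218 − 28 = 190 remain).
March has 31 days (190 − 31 = 159 remain).
April has 30 days (159 − 30 = 129 remain).
May has 31 days (129 − 31 = 98 remain).
June has 30 days (98 − 30 = 68 remain).
July has 31 days (68 − 31 = 37 remain).
August has 31 days (37 − 31 = 6 remain).
6 into September → September 6.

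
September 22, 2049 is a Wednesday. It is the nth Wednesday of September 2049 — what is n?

4th

Day 22 falls in week ⌈22/7⌉ of the month.
Days 1–7 hold the 1st Wednesday, 8–14 the 2nd, 15–21 the 3rd, 22–28 the 4th, 29–31 the 5th.
22 is in the range for the 4th.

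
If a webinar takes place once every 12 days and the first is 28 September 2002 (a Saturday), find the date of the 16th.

The 16th occurrence is 15 intervals after the first: 15 × 12 = 180 days after 28 September 2002.
September has 30 days — 2 days to the end of September leaves 178.
October has 31 days (147 left).
November has 30 days (117 left).
December has 31 days (86 left).
January has 31 days (55 left).
February has 28 days (27 left).
27 days into March → 27 March 2003.

27 March 2003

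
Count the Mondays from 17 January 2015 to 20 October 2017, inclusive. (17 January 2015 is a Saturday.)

17 January 2015 is a Saturday; the first Monday on or after it is 19 January 2015 (2 days later).
From 19 January 2015 to 20 October 2017: 346 + 366 + 293 = 1005 days (rest of 2015, 2016, to 20 October 2017 in 2017).
1005 ÷ 7 = 143 full weeks with remainder 4, so 143 more Mondays after the first → 144.

144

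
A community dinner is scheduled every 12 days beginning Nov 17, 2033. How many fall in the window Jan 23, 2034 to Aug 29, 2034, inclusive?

Occurrences land 12·i days after Nov 17, 2033 for i = 0, 1, 2, …
Jan 23, 2034 is 67 days after the start; 67 ÷ 12 = 5 remainder 7; since the remainder is 7, round up to i = 6. First occurrence in the window: #7 on Jan 28, 2034 (6×12 = 72 days in).
Aug 29, 2034 is 285 days after the start; 285 ÷ 12 = 23 remainder 9. Last occurrence in the window: #24 on Aug 20, 2034.
Occurrences #7 through #24: 18 in total.

18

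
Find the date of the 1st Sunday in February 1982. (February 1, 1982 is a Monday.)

7 February 1982

February 1982 begins on a Monday, so the first Sunday is February 7 (6 days later).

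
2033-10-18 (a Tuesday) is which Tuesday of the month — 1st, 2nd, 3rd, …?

Day 18 falls in week ⌈18/7⌉ of the month.
Days 1–7 hold the 1st Tuesday, 8–14 the 2nd, 15–21 the 3rd, 22–28 the 4th, 29–31 the 5th.
18 is in the range for the 3rd.

3rd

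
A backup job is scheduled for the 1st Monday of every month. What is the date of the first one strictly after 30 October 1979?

5 November 1979

October 1979 starts on a Monday, so its 1st Monday is 1 October 1979.
That is not after 30 October 1979, so look at November 1979.
November 1979 starts on a Thursday, so its 1st Monday is 5 November 1979 (4 days in).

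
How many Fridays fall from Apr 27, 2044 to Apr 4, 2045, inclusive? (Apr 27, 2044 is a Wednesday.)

Apr 27, 2044 is a Wednesday; the first Friday on or after it is Apr 29, 2044 (2 days later).
From Apr 29, 2044 to Apr 4, 2045: 246 + 94 = 340 days (rest of 2044, to Apr 4, 2045 in 2045).
340 ÷ 7 = 48 full weeks with remainder 4, so 48 more Fridays after the first → 49.

49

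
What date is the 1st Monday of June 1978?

5 June 1978

June 1978 begins on a Thursday, so the first Monday is June 5 (4 days later).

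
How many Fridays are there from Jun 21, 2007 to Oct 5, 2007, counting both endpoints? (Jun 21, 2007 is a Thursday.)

16

Jun 21, 2007 is a Thursday; the first Friday on or after it is Jun 22, 2007 (1 day later).
From Jun 22, 2007 to Oct 5, 2007: 8 + 31 + 31 + 30 + 5 = 105 days (rest of Jun, Jul, Aug, Sep, Oct).
105 ÷ 7 = 15 full weeks with remainder 0, so 15 more Fridays after the first → 16.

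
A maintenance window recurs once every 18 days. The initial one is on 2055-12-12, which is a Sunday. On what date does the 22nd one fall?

2056-12-24

The 22nd occurrence is 21 intervals after the first: 21 × 18 = 378 days after 2055-12-12.
December has 31 days — 19 days to the end of December leaves 359.
January has 31 days (328 left).
February has 29 days (299 left).
March has 31 days (268 left).
April has 30 days (238 left).
May has 31 days (207 left).
June has 30 days (177 left).
July has 31 days (146 left).
August has 31 days (115 left).
September has 30 days (85 left).
October has 31 days (54 left).
November has 30 days (24 left).
24 days into December → 2056-12-24.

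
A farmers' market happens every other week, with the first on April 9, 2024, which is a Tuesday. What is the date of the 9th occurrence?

The 9th occurrence is 8 intervals after the first: 8 × 14 = 112 days after April 9, 2024.
April has 30 days — 21 days to the end of April leaves 91.
May has 31 days (60 left).
June has 30 days (30 left).
30 days into July → July 30, 2024.

July 30, 2024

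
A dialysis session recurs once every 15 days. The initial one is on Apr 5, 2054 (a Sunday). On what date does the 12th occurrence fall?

Sep 17, 2054

The 12th occurrence is 11 intervals after the first: 11 × 15 = 165 days after Apr 5, 2054.
Apr has 30 days — 25 days to the end of Apr leaves 140.
May has 31 days (109 left).
Jun has 30 days (79 left).
Jul has 31 days (48 left).
Aug has 31 days (17 left).
17 days into Sep → Sep 17, 2054.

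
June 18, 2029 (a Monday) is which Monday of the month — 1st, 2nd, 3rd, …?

Day 18 falls in week ⌈18/7⌉ of the month.
Days 1–7 hold the 1st Monday, 8–14 the 2nd, 15–21 the 3rd, 22–28 the 4th, 29–31 the 5th.
18 is in the range for the 3rd.

3rd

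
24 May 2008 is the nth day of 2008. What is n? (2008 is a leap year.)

Days in months before May: 31 + 29 + 31 + 30 = 121.
Plus 24 days into May → day 145.

145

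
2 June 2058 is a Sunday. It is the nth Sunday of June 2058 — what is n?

Day 2 falls in week ⌈2/7⌉ of the month.
Days 1–7 hold the 1st Sunday, 8–14 the 2nd, 15–21 the 3rd, 22–28 the 4th, 29–31 the 5th.
2 is in the range for the 1st.

1st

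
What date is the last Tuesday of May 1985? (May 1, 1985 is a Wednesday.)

1985-05-28

May 1985 begins on a Wednesday, so the first Tuesday is May 7 (6 days later).
May 1985 has 31 days. Adding weeks: 7, 14, 21, 28 — the last one ≤ 31 is the 28th.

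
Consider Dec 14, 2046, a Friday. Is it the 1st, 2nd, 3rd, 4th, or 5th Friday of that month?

2nd

Day 14 falls in week ⌈14/7⌉ of the month.
Days 1–7 hold the 1st Friday, 8–14 the 2nd, 15–21 the 3rd, 22–28 the 4th, 29–31 the 5th.
14 is in the range for the 2nd.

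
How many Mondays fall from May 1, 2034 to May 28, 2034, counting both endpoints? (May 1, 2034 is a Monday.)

May 1, 2034 is a Monday; the first Monday on or after it is May 1, 2034.
From May 1, 2034 to May 28, 2034 is 28 − 1 = 27 days.
27 ÷ 7 = 3 full weeks with remainder 6, so 3 more Mondays after the first → 4.

4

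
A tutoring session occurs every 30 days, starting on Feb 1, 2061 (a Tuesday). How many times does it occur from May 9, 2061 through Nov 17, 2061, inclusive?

6

Occurrences land 30·i days after Feb 1, 2061 for i = 0, 1, 2, …
May 9, 2061 is 97 days after the start; 97 ÷ 30 = 3 remainder 7; since the remainder is 7, round up to i = 4. First occurrence in the window: #5 on Jun 1, 2061 (4×30 = 120 days in).
Nov 17, 2061 is 289 days after the start; 289 ÷ 30 = 9 remainder 19. Last occurrence in the window: #10 on Oct 29, 2061.
Occurrences #5 through #10: 6 in total.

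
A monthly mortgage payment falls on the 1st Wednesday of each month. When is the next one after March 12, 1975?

March 1975 starts on a Saturday, so its 1st Wednesday is March 5, 1975 (4 days in).
That is not after March 12, 1975, so look at April 1975.
April 1975 starts on a Tuesday, so its 1st Wednesday is April 2, 1975 (1 day in).

April 2, 1975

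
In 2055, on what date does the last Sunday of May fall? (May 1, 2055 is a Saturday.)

May 2055 begins on a Saturday, so the first Sunday is May 2 (1 day later).
May 2055 has 31 days. Adding weeks: 2, 9, 16, 23, 30 — the last one ≤ 31 is the 30th.

2055-05-30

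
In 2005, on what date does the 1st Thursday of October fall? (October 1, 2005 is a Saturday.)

October 2005 begins on a Saturday, so the first Thursday is October 6 (5 days later).

6 October 2005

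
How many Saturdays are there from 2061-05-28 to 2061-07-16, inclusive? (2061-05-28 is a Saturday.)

8

2061-05-28 is a Saturday; the first Saturday on or after it is 2061-05-28.
From 2061-05-28 to 2061-07-16: 3 + 30 + 16 = 49 days (rest of May, June, July).
49 ÷ 7 = 7 full weeks with remainder 0, so 7 more Saturdays after the first → 8.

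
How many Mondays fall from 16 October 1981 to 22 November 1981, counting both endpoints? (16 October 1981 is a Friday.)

16 October 1981 is a Friday; the first Monday on or after it is 19 October 1981 (3 days later).
From 19 October 1981 to 22 November 1981: 12 + 22 = 34 days (rest of October, November).
34 ÷ 7 = 4 full weeks with remainder 6, so 4 more Mondays after the first → 5.

5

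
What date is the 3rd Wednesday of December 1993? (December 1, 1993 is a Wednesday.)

1993-12-15

December 1993 begins on a Wednesday, so the first Wednesday is December 1.
The 3rd Wednesday is 2 weeks later: 1 + 14 = 15.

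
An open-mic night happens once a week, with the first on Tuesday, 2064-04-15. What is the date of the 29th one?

2064-10-28

The 29th occurrence is 28 intervals after the first: 28 × 7 = 196 days after 2064-04-15.
April has 30 days — 15 days to the end of April leaves 181.
May has 31 days (150 left).
June has 30 days (120 left).
July has 31 days (89 left).
August has 31 days (58 left).
September has 30 days (28 left).
28 days into October → 2064-10-28.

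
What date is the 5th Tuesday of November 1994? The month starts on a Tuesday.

November 1994 begins on a Tuesday, so the first Tuesday is November 1.
The 5th Tuesday is 4 weeks later: 1 + 28 = 29.

29 November 1994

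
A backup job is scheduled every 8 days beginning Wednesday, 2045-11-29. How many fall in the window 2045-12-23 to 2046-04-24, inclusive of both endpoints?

Occurrences land 8·i days after 2045-11-29 for i = 0, 1, 2, …
2045-12-23 is 24 days after the start; 24 ÷ 8 = 3 remainder 0. First occurrence in the window: #4 on 2045-12-23 (3×8 = 24 days in).
2046-04-24 is 146 days after the start; 146 ÷ 8 = 18 remainder 2. Last occurrence in the window: #19 on 2046-04-22.
Occurrences #4 through #19: 16 in total.

16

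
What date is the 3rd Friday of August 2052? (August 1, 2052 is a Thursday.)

August 2052 begins on a Thursday, so the first Friday is August 2 (1 day later).
The 3rd Friday is 2 weeks later: 2 + 14 = 16.

2052-08-16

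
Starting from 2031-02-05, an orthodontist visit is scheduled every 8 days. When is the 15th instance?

The 15th occurrence is 14 intervals after the first: 14 × 8 = 112 days after 2031-02-05.
February has 28 days — 23 days to the end of February leaves 89.
March has 31 days (58 left).
April has 30 days (28 left).
28 days into May → 2031-05-28.

2031-05-28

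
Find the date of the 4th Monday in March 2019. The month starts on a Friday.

March 25, 2019

March 2019 begins on a Friday, so the first Monday is March 4 (3 days later).
The 4th Monday is 3 weeks later: 4 + 21 = 25.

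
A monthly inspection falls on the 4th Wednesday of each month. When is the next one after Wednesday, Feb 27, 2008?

Feb 2008 starts on a Friday; its first Wednesday is the 6th, so the 4th Wednesday is the 27th — Feb 27, 2008.
That is not after Feb 27, 2008, so look at Mar 2008.
Mar 2008 starts on a Saturday; its first Wednesday is the 5th, so the 4th Wednesday is the 26th — Mar 26, 2008.

Mar 26, 2008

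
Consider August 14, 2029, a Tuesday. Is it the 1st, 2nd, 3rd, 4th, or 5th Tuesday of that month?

2nd

Day 14 falls in week ⌈14/7⌉ of the month.
Days 1–7 hold the 1st Tuesday, 8–14 the 2nd, 15–21 the 3rd, 22–28 the 4th, 29–31 the 5th.
14 is in the range for the 2nd.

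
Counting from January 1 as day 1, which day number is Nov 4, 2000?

Days in months before Nov: 31 + 29 + 31 + 30 + 31 + 30 + 31 + 31 + 30 + 31 = 305.
Plus 4 days into Nov → day 309.

309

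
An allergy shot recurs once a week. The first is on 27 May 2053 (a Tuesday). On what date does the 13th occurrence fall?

19 August 2053

The 13th occurrence is 12 intervals after the first: 12 × 7 = 84 days after 27 May 2053.
May has 31 days — 4 days to the end of May leaves 80.
June has 30 days (50 left).
July has 31 days (19 left).
19 days into August → 19 August 2053.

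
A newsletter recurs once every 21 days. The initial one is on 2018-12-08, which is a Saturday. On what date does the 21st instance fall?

The 21st occurrence is 20 intervals after the first: 20 × 21 = 420 days after 2018-12-08.
December has 31 days — 23 days to the end of December leaves 397.
January has 31 days (366 left).
February has 28 days (338 left).
March has 31 days (307 left).
April has 30 days (277 left).
May has 31 days (246 left).
June has 30 days (216 left).
July has 31 days (185 left).
August has 31 days (154 left).
September has 30 days (124 left).
October has 31 days (93 left).
November has 30 days (63 left).
December has 31 days (32 left).
January has 31 days (1 left).
1 day into February → 2020-02-01.

2020-02-01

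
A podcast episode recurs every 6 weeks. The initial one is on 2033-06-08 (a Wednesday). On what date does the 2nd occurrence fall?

2033-07-20

The 2nd occurrence is 1 interval after the first: 1 × 42 = 42 days after 2033-06-08.
June has 30 days — 22 days to the end of June leaves 20.
20 days into July → 2033-07-20.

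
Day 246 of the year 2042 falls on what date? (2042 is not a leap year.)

Sep 3, 2042

Jan has 31 days (246 − 31 = 215 remain).
Feb has 28 days (215 − 28 = 187 remain).
Mar has 31 days (187 − 31 = 156 remain).
Apr has 30 days (156 − 30 = 126 remain).
May has 31 days (126 − 31 = 95 remain).
Jun has 30 days (95 − 30 = 65 remain).
Jul has 31 days (65 − 31 = 34 remain).
Aug has 31 days (34 − 31 = 3 remain).
3 into Sep → Sep 3.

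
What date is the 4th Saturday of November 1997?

The first Saturday of November 1997 is November 1.
The 4th Saturday is 3 weeks later: 1 + 21 = 22.

1997-11-22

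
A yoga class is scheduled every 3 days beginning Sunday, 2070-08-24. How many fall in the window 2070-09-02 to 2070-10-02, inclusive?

11

Occurrences land 3·i days after 2070-08-24 for i = 0, 1, 2, …
2070-09-02 is 9 days after the start; 9 ÷ 3 = 3 remainder 0. First occurrence in the window: #4 on 2070-09-02 (3×3 = 9 days in).
2070-10-02 is 39 days after the start; 39 ÷ 3 = 13 remainder 0. Last occurrence in the window: #14 on 2070-10-02.
Occurrences #4 through #14: 11 in total.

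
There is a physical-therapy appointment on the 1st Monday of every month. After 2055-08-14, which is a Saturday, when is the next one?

2055-09-06

August 2055 starts on a Sunday, so its 1st Monday is 2055-08-02 (1 day in).
That is not after 2055-08-14, so look at September 2055.
September 2055 starts on a Wednesday, so its 1st Monday is 2055-09-06 (5 days in).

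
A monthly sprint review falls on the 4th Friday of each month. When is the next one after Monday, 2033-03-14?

2033-03-25

March 2033 starts on a Tuesday; its first Friday is the 4th, so the 4th Friday is the 25th — 2033-03-25.
2033-03-25 is after 2033-03-14, so that is the next one.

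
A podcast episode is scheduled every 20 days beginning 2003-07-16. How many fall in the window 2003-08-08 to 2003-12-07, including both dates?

6

Occurrences land 20·i days after 2003-07-16 for i = 0, 1, 2, …
2003-08-08 is 23 days after the start; 23 ÷ 20 = 1 remainder 3; since the remainder is 3, round up to i = 2. First occurrence in the window: #3 on 2003-08-25 (2×20 = 40 days in).
2003-12-07 is 144 days after the start; 144 ÷ 20 = 7 remainder 4. Last occurrence in the window: #8 on 2003-12-03.
Occurrences #3 through #8: 6 in total.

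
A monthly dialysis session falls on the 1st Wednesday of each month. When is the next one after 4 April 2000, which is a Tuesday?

5 April 2000

April 2000 starts on a Saturday, so its 1st Wednesday is 5 April 2000 (4 days in).
5 April 2000 is after 4 April 2000, so that is the next one.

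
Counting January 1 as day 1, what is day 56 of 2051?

2051-02-25

January has 31 days (56 − 31 = 25 remain).
25 into February → February 25.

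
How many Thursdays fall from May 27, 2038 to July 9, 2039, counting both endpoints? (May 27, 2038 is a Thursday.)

May 27, 2038 is a Thursday; the first Thursday on or after it is May 27, 2038.
From May 27, 2038 to July 9, 2039: 218 + 190 = 408 days (rest of 2038, to July 9, 2039 in 2039).
408 ÷ 7 = 58 full weeks with remainder 2, so 58 more Thursdays after the first → 59.

59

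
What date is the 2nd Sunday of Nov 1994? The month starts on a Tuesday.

Nov 13, 1994

Nov 1994 begins on a Tuesday, so the first Sunday is Nov 6 (5 days later).
The 2nd Sunday is 1 weeks later: 6 + 7 = 13.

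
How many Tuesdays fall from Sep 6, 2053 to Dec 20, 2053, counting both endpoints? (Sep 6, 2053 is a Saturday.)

Sep 6, 2053 is a Saturday; the first Tuesday on or after it is Sep 9, 2053 (3 days later).
From Sep 9, 2053 to Dec 20, 2053: 21 + 31 + 30 + 20 = 102 days (rest of Sep, Oct, Nov, Dec).
102 ÷ 7 = 14 full weeks with remainder 4, so 14 more Tuesdays after the first → 15.

15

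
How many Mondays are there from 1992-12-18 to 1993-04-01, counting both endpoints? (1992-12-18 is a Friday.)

1992-12-18 is a Friday; the first Monday on or after it is 1992-12-21 (3 days later).
From 1992-12-21 to 1993-04-01: 10 + 31 + 28 + 31 + 1 = 101 days (rest of December, January, February, March, April).
101 ÷ 7 = 14 full weeks with remainder 3, so 14 more Mondays after the first → 15.

15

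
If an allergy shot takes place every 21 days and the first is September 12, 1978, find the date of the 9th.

February 27, 1979

The 9th occurrence is 8 intervals after the first: 8 × 21 = 168 days after September 12, 1978.
September has 30 days — 18 days to the end of September leaves 150.
October has 31 days (119 left).
November has 30 days (89 left).
December has 31 days (58 left).
January has 31 days (27 left).
27 days into February → February 27, 1979.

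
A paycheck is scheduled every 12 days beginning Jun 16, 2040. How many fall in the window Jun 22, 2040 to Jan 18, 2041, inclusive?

Occurrences land 12·i days after Jun 16, 2040 for i = 0, 1, 2, …
Jun 22, 2040 is 6 days after the start; 6 ÷ 12 = 0 remainder 6; since the remainder is 6, round up to i = 1. First occurrence in the window: #2 on Jun 28, 2040 (1×12 = 12 days in).
Jan 18, 2041 is 216 days after the start; 216 ÷ 12 = 18 remainder 0. Last occurrence in the window: #19 on Jan 18, 2041.
Occurrences #2 through #19: 18 in total.

18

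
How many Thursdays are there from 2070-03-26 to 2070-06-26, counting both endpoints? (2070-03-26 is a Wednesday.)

14

2070-03-26 is a Wednesday; the first Thursday on or after it is 2070-03-27 (1 day later).
From 2070-03-27 to 2070-06-26: 4 + 30 + 31 + 26 = 91 days (rest of March, April, May, June).
91 ÷ 7 = 13 full weeks with remainder 0, so 13 more Thursdays after the first → 14.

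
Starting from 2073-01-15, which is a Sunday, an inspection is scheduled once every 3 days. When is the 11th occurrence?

The 11th occurrence is 10 intervals after the first: 10 × 3 = 30 days after 2073-01-15.
January has 31 days — 16 days to the end of January leaves 14.
14 days into February → 2073-02-14.

2073-02-14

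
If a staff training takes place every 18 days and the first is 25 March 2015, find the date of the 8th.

29 July 2015

The 8th occurrence is 7 intervals after the first: 7 × 18 = 126 days after 25 March 2015.
March has 31 days — 6 days to the end of March leaves 120.
April has 30 days (90 left).
May has 31 days (59 left).
June has 30 days (29 left).
29 days into July → 29 July 2015.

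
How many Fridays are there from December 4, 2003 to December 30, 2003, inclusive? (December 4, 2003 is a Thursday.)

December 4, 2003 is a Thursday; the first Friday on or after it is December 5, 2003 (1 day later).
From December 5, 2003 to December 30, 2003 is 30 − 5 = 25 days.
25 ÷ 7 = 3 full weeks with remainder 4, so 3 more Fridays after the first → 4.

4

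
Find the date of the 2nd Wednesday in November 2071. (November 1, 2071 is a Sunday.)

2071-11-11

November 2071 begins on a Sunday, so the first Wednesday is November 4 (3 days later).
The 2nd Wednesday is 1 weeks later: 4 + 7 = 11.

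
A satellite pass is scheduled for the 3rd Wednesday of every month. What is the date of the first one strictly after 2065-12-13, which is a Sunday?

2065-12-16

December 2065 starts on a Tuesday; its first Wednesday is the 2nd, so the 3rd Wednesday is the 16th — 2065-12-16.
2065-12-16 is after 2065-12-13, so that is the next one.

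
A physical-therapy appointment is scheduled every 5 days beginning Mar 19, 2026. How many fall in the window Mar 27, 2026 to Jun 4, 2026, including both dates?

14

Occurrences land 5·i days after Mar 19, 2026 for i = 0, 1, 2, …
Mar 27, 2026 is 8 days after the start; 8 ÷ 5 = 1 remainder 3; since the remainder is 3, round up to i = 2. First occurrence in the window: #3 on Mar 29, 2026 (2×5 = 10 days in).
Jun 4, 2026 is 77 days after the start; 77 ÷ 5 = 15 remainder 2. Last occurrence in the window: #16 on Jun 2, 2026.
Occurrences #3 through #16: 14 in total.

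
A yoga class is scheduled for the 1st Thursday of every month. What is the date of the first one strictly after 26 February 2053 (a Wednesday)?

6 March 2053

February 2053 starts on a Saturday, so its 1st Thursday is 6 February 2053 (5 days in).
That is not after 26 February 2053, so look at March 2053.
March 2053 starts on a Saturday, so its 1st Thursday is 6 March 2053 (5 days in).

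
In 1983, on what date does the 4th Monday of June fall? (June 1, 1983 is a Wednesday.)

27 June 1983

June 1983 begins on a Wednesday, so the first Monday is June 6 (5 days later).
The 4th Monday is 3 weeks later: 6 + 21 = 27.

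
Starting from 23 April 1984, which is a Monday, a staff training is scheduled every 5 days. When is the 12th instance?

17 June 1984

The 12th occurrence is 11 intervals after the first: 11 × 5 = 55 days after 23 April 1984.
April has 30 days — 7 days to the end of April leaves 48.
May has 31 days (17 left).
17 days into June → 17 June 1984.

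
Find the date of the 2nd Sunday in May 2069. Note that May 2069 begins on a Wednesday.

2069-05-12

May 2069 begins on a Wednesday, so the first Sunday is May 5 (4 days later).
The 2nd Sunday is 1 weeks later: 5 + 7 = 12.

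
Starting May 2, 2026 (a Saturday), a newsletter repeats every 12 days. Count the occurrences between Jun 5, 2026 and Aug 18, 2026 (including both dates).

7

Occurrences land 12·i days after May 2, 2026 for i = 0, 1, 2, …
Jun 5, 2026 is 34 days after the start; 34 ÷ 12 = 2 remainder 10; since the remainder is 10, round up to i = 3. First occurrence in the window: #4 on Jun 7, 2026 (3×12 = 36 days in).
Aug 18, 2026 is 108 days after the start; 108 ÷ 12 = 9 remainder 0. Last occurrence in the window: #10 on Aug 18, 2026.
Occurrences #4 through #10: 7 in total.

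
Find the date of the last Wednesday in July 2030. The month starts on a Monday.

July 2030 begins on a Monday, so the first Wednesday is July 3 (2 days later).
July 2030 has 31 days. Adding weeks: 3, 10, 17, 24, 31 — the last one ≤ 31 is the 31st.

2030-07-31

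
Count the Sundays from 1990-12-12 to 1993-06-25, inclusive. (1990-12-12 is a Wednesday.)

1990-12-12 is a Wednesday; the first Sunday on or after it is 1990-12-16 (4 days later).
From 1990-12-16 to 1993-06-25: 15 + 365 + 366 + 176 = 922 days (rest of 1990, 1991, 1992, to 1993-06-25 in 1993).
922 ÷ 7 = 131 full weeks with remainder 5, so 131 more Sundays after the first → 132.

132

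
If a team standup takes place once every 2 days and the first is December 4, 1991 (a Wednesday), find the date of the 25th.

January 21, 1992

The 25th occurrence is 24 intervals after the first: 24 × 2 = 48 days after December 4, 1991.
December has 31 days — 27 days to the end of December leaves 21.
21 days into January → January 21, 1992.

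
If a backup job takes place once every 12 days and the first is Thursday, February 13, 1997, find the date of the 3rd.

The 3rd occurrence is 2 intervals after the first: 2 × 12 = 24 days after February 13, 1997.
February has 28 days — 15 days to the end of February leaves 9.
9 days into March → March 9, 1997.

March 9, 1997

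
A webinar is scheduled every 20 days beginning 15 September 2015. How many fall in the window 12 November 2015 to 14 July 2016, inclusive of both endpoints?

Occurrences land 20·i days after 15 September 2015 for i = 0, 1, 2, …
12 November 2015 is 58 days after the start; 58 ÷ 20 = 2 remainder 18; since the remainder is 18, round up to i = 3. First occurrence in the window: #4 on 14 November 2015 (3×20 = 60 days in).
14 July 2016 is 303 days after the start; 303 ÷ 20 = 15 remainder 3. Last occurrence in the window: #16 on 11 July 2016.
Occurrences #4 through #16: 13 in total.

13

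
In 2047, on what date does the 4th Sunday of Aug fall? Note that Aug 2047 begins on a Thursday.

Aug 2047 begins on a Thursday, so the first Sunday is Aug 4 (3 days later).
The 4th Sunday is 3 weeks later: 4 + 21 = 25.

Aug 25, 2047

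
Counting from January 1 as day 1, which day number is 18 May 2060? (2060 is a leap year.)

Days in months before May: 31 + 29 + 31 + 30 = 121.
Plus 18 days into May → day 139.

139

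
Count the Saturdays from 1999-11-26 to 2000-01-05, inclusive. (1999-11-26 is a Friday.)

6

1999-11-26 is a Friday; the first Saturday on or after it is 1999-11-27 (1 day later).
From 1999-11-27 to 2000-01-05: 3 + 31 + 5 = 39 days (rest of November, December, January).
39 ÷ 7 = 5 full weeks with remainder 4, so 5 more Saturdays after the first → 6.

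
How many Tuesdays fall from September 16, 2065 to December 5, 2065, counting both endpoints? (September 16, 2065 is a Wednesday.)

11

September 16, 2065 is a Wednesday; the first Tuesday on or after it is September 22, 2065 (6 days later).
From September 22, 2065 to December 5, 2065: 8 + 31 + 30 + 5 = 74 days (rest of September, October, November, December).
74 ÷ 7 = 10 full weeks with remainder 4, so 10 more Tuesdays after the first → 11.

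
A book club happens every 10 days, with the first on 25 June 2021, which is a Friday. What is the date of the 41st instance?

The 41st occurrence is 40 intervals after the first: 40 × 10 = 400 days after 25 June 2021.
June has 30 days — 5 days to the end of June leaves 395.
July has 31 days (364 left).
August has 31 days (333 left).
September has 30 days (303 left).
October has 31 days (272 left).
November has 30 days (242 left).
December has 31 days (211 left).
January has 31 days (180 left).
February has 28 days (152 left).
March has 31 days (121 left).
April has 30 days (91 left).
May has 31 days (60 left).
June has 30 days (30 left).
30 days into July → 30 July 2022.

30 July 2022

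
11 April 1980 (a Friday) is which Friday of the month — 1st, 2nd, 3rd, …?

Day 11 falls in week ⌈11/7⌉ of the month.
Days 1–7 hold the 1st Friday, 8–14 the 2nd, 15–21 the 3rd, 22–28 the 4th, 29–31 the 5th.
11 is in the range for the 2nd.

2nd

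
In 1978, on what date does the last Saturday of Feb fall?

Feb 25, 1978

Feb 1978 begins on a Wednesday, so the first Saturday is Feb 4 (3 days later).
Feb 1978 has 28 days. Adding weeks: 4, 11, 18, 25 — the last one ≤ 28 is the 25th.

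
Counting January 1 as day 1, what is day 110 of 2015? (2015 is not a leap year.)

January has 31 days (110 − 31 = 79 remain).
February has 28 days (79 − 28 = 51 remain).
March has 31 days (51 − 31 = 20 remain).
20 into April → April 20.

April 20, 2015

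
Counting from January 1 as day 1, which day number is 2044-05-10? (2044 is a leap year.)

131

Days in months before May: 31 + 29 + 31 + 30 = 121.
Plus 10 days into May → day 131.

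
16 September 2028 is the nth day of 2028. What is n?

Days in months before September: 31 + 29 + 31 + 30 + 31 + 30 + 31 + 31 = 244.
Plus 16 days into September → day 260.

260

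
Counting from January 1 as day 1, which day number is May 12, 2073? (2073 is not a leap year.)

132

Days in months before May: 31 + 28 + 31 + 30 = 120.
Plus 12 days into May → day 132.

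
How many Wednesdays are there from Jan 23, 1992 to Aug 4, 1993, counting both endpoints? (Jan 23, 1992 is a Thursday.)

80

Jan 23, 1992 is a Thursday; the first Wednesday on or after it is Jan 29, 1992 (6 days later).
From Jan 29, 1992 to Aug 4, 1993: 337 + 216 = 553 days (rest of 1992, to Aug 4, 1993 in 1993).
553 ÷ 7 = 79 full weeks with remainder 0, so 79 more Wednesdays after the first → 80.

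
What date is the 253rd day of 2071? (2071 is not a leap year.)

January has 31 days (253 − 31 = 222 remain).
February has 28 days (222 − 28 = 194 remain).
March has 31 days (194 − 31 = 163 remain).
April has 30 days (163 − 30 = 133 remain).
May has 31 days (133 − 31 = 102 remain).
June has 30 days (102 − 30 = 72 remain).
July has 31 days (72 − 31 = 41 remain).
August has 31 days (41 − 31 = 10 remain).
10 into September → September 10.

2071-09-10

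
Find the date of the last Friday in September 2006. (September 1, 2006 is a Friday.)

September 29, 2006

September 2006 begins on a Friday, so the first Friday is September 1.
September 2006 has 30 days. Adding weeks: 1, 8, 15, 22, 29 — the last one ≤ 30 is the 29th.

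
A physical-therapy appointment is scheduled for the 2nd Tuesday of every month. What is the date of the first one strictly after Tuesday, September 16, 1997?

October 14, 1997

September 1997 starts on a Monday; its first Tuesday is the 2nd, so the 2nd Tuesday is the 9th — September 9, 1997.
That is not after September 16, 1997, so look at October 1997.
October 1997 starts on a Wednesday; its first Tuesday is the 7th, so the 2nd Tuesday is the 14th — October 14, 1997.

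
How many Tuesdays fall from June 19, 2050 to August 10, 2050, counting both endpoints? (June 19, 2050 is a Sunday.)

8

June 19, 2050 is a Sunday; the first Tuesday on or after it is June 21, 2050 (2 days later).
From June 21, 2050 to August 10, 2050: 9 + 31 + 10 = 50 days (rest of June, July, August).
50 ÷ 7 = 7 full weeks with remainder 1, so 7 more Tuesdays after the first → 8.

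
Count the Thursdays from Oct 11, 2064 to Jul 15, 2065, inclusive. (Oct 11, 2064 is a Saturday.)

Oct 11, 2064 is a Saturday; the first Thursday on or after it is Oct 16, 2064 (5 days later).
From Oct 16, 2064 to Jul 15, 2065: 15 + 30 + 31 + 31 + 28 + 31 + 30 + 31 + 30 + 15 = 272 days (rest of Oct, Nov, Dec, Jan, Feb, Mar, Apr, May, Jun, Jul).
272 ÷ 7 = 38 full weeks with remainder 6, so 38 more Thursdays after the first → 39.

39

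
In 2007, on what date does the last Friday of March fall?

March 2007 begins on a Thursday, so the first Friday is March 2 (1 day later).
March 2007 has 31 days. Adding weeks: 2, 9, 16, 23, 30 — the last one ≤ 31 is the 30th.

30 March 2007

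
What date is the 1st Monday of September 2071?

September 7, 2071

The first Monday of September 2071 is September 7.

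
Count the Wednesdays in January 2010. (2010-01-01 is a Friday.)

2010-01-01 is a Friday; the first Wednesday on or after it is 2010-01-06 (5 days later).
From 2010-01-06 to 2010-01-31 is 31 − 6 = 25 days.
25 ÷ 7 = 3 full weeks with remainder 4, so 3 more Wednesdays after the first → 4.

4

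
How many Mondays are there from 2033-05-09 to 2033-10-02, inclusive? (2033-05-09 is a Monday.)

2033-05-09 is a Monday; the first Monday on or after it is 2033-05-09.
From 2033-05-09 to 2033-10-02: 22 + 30 + 31 + 31 + 30 + 2 = 146 days (rest of May, June, July, August, September, October).
146 ÷ 7 = 20 full weeks with remainder 6, so 20 more Mondays after the first → 21.

21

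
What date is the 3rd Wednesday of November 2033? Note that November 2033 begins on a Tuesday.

November 2033 begins on a Tuesday, so the first Wednesday is November 2 (1 day later).
The 3rd Wednesday is 2 weeks later: 2 + 14 = 16.

16 November 2033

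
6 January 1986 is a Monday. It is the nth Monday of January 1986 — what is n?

1st

Day 6 falls in week ⌈6/7⌉ of the month.
Days 1–7 hold the 1st Monday, 8–14 the 2nd, 15–21 the 3rd, 22–28 the 4th, 29–31 the 5th.
6 is in the range for the 1st.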